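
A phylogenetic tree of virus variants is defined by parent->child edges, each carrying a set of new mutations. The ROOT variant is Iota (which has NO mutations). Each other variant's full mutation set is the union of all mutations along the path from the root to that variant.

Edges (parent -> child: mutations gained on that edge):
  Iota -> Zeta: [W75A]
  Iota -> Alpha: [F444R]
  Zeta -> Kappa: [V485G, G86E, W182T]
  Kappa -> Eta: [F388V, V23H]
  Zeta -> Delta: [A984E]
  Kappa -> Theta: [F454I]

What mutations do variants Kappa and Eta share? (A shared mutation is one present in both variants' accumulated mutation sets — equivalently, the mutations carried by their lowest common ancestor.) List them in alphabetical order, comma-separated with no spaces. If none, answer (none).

Accumulating mutations along path to Kappa:
  At Iota: gained [] -> total []
  At Zeta: gained ['W75A'] -> total ['W75A']
  At Kappa: gained ['V485G', 'G86E', 'W182T'] -> total ['G86E', 'V485G', 'W182T', 'W75A']
Mutations(Kappa) = ['G86E', 'V485G', 'W182T', 'W75A']
Accumulating mutations along path to Eta:
  At Iota: gained [] -> total []
  At Zeta: gained ['W75A'] -> total ['W75A']
  At Kappa: gained ['V485G', 'G86E', 'W182T'] -> total ['G86E', 'V485G', 'W182T', 'W75A']
  At Eta: gained ['F388V', 'V23H'] -> total ['F388V', 'G86E', 'V23H', 'V485G', 'W182T', 'W75A']
Mutations(Eta) = ['F388V', 'G86E', 'V23H', 'V485G', 'W182T', 'W75A']
Intersection: ['G86E', 'V485G', 'W182T', 'W75A'] ∩ ['F388V', 'G86E', 'V23H', 'V485G', 'W182T', 'W75A'] = ['G86E', 'V485G', 'W182T', 'W75A']

Answer: G86E,V485G,W182T,W75A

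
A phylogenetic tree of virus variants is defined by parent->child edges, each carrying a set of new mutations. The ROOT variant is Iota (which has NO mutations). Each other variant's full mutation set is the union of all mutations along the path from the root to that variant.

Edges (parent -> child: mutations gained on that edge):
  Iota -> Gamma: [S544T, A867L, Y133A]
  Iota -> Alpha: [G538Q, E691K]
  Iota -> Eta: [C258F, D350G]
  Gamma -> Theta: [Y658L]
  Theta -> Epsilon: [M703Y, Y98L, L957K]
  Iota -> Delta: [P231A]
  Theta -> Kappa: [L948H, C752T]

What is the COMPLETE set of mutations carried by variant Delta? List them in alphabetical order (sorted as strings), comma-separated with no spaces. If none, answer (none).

At Iota: gained [] -> total []
At Delta: gained ['P231A'] -> total ['P231A']

Answer: P231A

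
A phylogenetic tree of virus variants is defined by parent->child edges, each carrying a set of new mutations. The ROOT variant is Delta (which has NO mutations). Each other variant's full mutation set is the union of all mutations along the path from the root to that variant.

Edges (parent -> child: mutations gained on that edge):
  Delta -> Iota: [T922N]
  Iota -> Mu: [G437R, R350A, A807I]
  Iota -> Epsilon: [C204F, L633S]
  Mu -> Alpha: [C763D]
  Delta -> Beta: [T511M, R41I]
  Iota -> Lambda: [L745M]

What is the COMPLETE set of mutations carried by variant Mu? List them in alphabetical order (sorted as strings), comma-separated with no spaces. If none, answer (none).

At Delta: gained [] -> total []
At Iota: gained ['T922N'] -> total ['T922N']
At Mu: gained ['G437R', 'R350A', 'A807I'] -> total ['A807I', 'G437R', 'R350A', 'T922N']

Answer: A807I,G437R,R350A,T922N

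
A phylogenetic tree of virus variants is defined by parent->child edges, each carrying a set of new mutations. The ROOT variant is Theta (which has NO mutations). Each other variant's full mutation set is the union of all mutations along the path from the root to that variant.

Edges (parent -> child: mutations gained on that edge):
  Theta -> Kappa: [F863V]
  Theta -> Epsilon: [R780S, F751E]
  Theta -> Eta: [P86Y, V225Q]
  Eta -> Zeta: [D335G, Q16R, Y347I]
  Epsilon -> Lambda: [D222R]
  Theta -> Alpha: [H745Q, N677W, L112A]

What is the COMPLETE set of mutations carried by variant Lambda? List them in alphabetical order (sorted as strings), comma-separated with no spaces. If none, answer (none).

At Theta: gained [] -> total []
At Epsilon: gained ['R780S', 'F751E'] -> total ['F751E', 'R780S']
At Lambda: gained ['D222R'] -> total ['D222R', 'F751E', 'R780S']

Answer: D222R,F751E,R780S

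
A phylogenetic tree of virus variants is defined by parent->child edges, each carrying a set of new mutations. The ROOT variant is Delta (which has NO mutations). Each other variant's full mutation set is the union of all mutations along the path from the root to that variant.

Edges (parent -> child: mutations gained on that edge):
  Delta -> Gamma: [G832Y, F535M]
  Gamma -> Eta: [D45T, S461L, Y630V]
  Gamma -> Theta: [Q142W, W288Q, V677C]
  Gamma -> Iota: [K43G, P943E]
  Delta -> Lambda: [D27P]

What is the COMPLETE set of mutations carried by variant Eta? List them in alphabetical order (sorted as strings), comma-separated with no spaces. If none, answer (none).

At Delta: gained [] -> total []
At Gamma: gained ['G832Y', 'F535M'] -> total ['F535M', 'G832Y']
At Eta: gained ['D45T', 'S461L', 'Y630V'] -> total ['D45T', 'F535M', 'G832Y', 'S461L', 'Y630V']

Answer: D45T,F535M,G832Y,S461L,Y630V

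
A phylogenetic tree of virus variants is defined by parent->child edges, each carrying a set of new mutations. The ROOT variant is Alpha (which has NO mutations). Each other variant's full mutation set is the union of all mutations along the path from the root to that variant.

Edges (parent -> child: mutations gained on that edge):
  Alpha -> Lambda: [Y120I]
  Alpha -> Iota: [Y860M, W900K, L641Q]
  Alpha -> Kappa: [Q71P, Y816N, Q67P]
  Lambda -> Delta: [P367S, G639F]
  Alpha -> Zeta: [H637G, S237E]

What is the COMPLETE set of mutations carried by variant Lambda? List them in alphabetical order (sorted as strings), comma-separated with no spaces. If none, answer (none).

Answer: Y120I

Derivation:
At Alpha: gained [] -> total []
At Lambda: gained ['Y120I'] -> total ['Y120I']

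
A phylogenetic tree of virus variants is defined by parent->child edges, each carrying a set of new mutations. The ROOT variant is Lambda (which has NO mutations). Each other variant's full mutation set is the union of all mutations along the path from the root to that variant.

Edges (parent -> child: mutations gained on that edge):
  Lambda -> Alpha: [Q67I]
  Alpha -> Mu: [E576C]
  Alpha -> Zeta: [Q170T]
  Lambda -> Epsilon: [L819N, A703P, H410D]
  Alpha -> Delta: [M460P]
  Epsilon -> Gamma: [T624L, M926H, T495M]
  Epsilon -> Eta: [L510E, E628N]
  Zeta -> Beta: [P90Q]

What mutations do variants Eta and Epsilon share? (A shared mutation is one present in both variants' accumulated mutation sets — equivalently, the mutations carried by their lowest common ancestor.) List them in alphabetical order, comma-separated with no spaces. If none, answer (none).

Accumulating mutations along path to Eta:
  At Lambda: gained [] -> total []
  At Epsilon: gained ['L819N', 'A703P', 'H410D'] -> total ['A703P', 'H410D', 'L819N']
  At Eta: gained ['L510E', 'E628N'] -> total ['A703P', 'E628N', 'H410D', 'L510E', 'L819N']
Mutations(Eta) = ['A703P', 'E628N', 'H410D', 'L510E', 'L819N']
Accumulating mutations along path to Epsilon:
  At Lambda: gained [] -> total []
  At Epsilon: gained ['L819N', 'A703P', 'H410D'] -> total ['A703P', 'H410D', 'L819N']
Mutations(Epsilon) = ['A703P', 'H410D', 'L819N']
Intersection: ['A703P', 'E628N', 'H410D', 'L510E', 'L819N'] ∩ ['A703P', 'H410D', 'L819N'] = ['A703P', 'H410D', 'L819N']

Answer: A703P,H410D,L819N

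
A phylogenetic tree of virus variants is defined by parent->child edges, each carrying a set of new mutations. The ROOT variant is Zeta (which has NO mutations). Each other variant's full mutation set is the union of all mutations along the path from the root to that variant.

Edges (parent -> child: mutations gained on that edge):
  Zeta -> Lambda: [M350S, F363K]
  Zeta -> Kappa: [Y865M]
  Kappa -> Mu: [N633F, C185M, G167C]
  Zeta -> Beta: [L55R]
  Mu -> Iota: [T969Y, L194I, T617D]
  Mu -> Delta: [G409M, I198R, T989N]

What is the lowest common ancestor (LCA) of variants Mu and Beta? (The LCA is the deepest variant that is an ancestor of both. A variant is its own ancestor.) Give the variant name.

Path from root to Mu: Zeta -> Kappa -> Mu
  ancestors of Mu: {Zeta, Kappa, Mu}
Path from root to Beta: Zeta -> Beta
  ancestors of Beta: {Zeta, Beta}
Common ancestors: {Zeta}
Walk up from Beta: Beta (not in ancestors of Mu), Zeta (in ancestors of Mu)
Deepest common ancestor (LCA) = Zeta

Answer: Zeta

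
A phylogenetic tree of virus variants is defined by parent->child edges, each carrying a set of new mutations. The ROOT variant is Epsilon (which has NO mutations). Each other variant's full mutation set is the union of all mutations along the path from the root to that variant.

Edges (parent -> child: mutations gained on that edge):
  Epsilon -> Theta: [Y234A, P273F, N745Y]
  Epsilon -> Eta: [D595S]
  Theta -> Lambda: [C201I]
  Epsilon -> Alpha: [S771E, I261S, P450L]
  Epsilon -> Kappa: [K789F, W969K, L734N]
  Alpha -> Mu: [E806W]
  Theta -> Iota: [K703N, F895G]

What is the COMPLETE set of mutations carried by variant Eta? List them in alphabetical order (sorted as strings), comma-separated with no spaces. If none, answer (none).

At Epsilon: gained [] -> total []
At Eta: gained ['D595S'] -> total ['D595S']

Answer: D595S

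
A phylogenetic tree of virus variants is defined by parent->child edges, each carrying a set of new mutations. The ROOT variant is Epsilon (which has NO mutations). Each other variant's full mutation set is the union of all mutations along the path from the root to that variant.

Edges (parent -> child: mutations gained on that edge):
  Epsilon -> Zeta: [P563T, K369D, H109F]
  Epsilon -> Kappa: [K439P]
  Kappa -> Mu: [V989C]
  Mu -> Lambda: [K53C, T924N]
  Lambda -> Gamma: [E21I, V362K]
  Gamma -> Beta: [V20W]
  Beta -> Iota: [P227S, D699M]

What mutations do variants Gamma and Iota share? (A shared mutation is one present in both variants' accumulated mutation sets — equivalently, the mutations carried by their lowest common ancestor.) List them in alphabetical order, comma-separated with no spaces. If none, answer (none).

Answer: E21I,K439P,K53C,T924N,V362K,V989C

Derivation:
Accumulating mutations along path to Gamma:
  At Epsilon: gained [] -> total []
  At Kappa: gained ['K439P'] -> total ['K439P']
  At Mu: gained ['V989C'] -> total ['K439P', 'V989C']
  At Lambda: gained ['K53C', 'T924N'] -> total ['K439P', 'K53C', 'T924N', 'V989C']
  At Gamma: gained ['E21I', 'V362K'] -> total ['E21I', 'K439P', 'K53C', 'T924N', 'V362K', 'V989C']
Mutations(Gamma) = ['E21I', 'K439P', 'K53C', 'T924N', 'V362K', 'V989C']
Accumulating mutations along path to Iota:
  At Epsilon: gained [] -> total []
  At Kappa: gained ['K439P'] -> total ['K439P']
  At Mu: gained ['V989C'] -> total ['K439P', 'V989C']
  At Lambda: gained ['K53C', 'T924N'] -> total ['K439P', 'K53C', 'T924N', 'V989C']
  At Gamma: gained ['E21I', 'V362K'] -> total ['E21I', 'K439P', 'K53C', 'T924N', 'V362K', 'V989C']
  At Beta: gained ['V20W'] -> total ['E21I', 'K439P', 'K53C', 'T924N', 'V20W', 'V362K', 'V989C']
  At Iota: gained ['P227S', 'D699M'] -> total ['D699M', 'E21I', 'K439P', 'K53C', 'P227S', 'T924N', 'V20W', 'V362K', 'V989C']
Mutations(Iota) = ['D699M', 'E21I', 'K439P', 'K53C', 'P227S', 'T924N', 'V20W', 'V362K', 'V989C']
Intersection: ['E21I', 'K439P', 'K53C', 'T924N', 'V362K', 'V989C'] ∩ ['D699M', 'E21I', 'K439P', 'K53C', 'P227S', 'T924N', 'V20W', 'V362K', 'V989C'] = ['E21I', 'K439P', 'K53C', 'T924N', 'V362K', 'V989C']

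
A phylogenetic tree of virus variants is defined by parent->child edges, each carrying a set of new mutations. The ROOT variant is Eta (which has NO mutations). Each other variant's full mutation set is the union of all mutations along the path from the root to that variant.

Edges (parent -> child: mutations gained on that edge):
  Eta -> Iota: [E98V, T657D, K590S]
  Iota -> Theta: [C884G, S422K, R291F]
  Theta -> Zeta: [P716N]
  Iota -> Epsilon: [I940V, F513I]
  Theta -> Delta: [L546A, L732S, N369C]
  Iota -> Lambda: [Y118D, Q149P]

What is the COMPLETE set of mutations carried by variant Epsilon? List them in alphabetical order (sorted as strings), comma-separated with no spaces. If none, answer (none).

Answer: E98V,F513I,I940V,K590S,T657D

Derivation:
At Eta: gained [] -> total []
At Iota: gained ['E98V', 'T657D', 'K590S'] -> total ['E98V', 'K590S', 'T657D']
At Epsilon: gained ['I940V', 'F513I'] -> total ['E98V', 'F513I', 'I940V', 'K590S', 'T657D']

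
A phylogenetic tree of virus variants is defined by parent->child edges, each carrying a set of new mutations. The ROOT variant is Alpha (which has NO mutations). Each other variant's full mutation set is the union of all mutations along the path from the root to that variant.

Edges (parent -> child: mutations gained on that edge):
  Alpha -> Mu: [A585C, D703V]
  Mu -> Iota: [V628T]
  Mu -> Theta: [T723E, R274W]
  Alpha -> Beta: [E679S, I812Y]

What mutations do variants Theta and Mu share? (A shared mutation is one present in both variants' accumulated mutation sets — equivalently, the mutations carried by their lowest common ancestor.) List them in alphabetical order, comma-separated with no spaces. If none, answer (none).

Answer: A585C,D703V

Derivation:
Accumulating mutations along path to Theta:
  At Alpha: gained [] -> total []
  At Mu: gained ['A585C', 'D703V'] -> total ['A585C', 'D703V']
  At Theta: gained ['T723E', 'R274W'] -> total ['A585C', 'D703V', 'R274W', 'T723E']
Mutations(Theta) = ['A585C', 'D703V', 'R274W', 'T723E']
Accumulating mutations along path to Mu:
  At Alpha: gained [] -> total []
  At Mu: gained ['A585C', 'D703V'] -> total ['A585C', 'D703V']
Mutations(Mu) = ['A585C', 'D703V']
Intersection: ['A585C', 'D703V', 'R274W', 'T723E'] ∩ ['A585C', 'D703V'] = ['A585C', 'D703V']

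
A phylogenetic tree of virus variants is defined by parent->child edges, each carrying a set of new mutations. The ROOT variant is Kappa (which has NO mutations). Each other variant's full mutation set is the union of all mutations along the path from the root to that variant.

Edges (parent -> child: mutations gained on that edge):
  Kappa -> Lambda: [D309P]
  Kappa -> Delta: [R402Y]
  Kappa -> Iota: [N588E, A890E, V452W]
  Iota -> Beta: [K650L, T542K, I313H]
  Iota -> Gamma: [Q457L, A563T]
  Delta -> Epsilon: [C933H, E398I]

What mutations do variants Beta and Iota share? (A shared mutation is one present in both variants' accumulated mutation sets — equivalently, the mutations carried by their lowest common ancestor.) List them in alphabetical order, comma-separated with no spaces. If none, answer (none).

Answer: A890E,N588E,V452W

Derivation:
Accumulating mutations along path to Beta:
  At Kappa: gained [] -> total []
  At Iota: gained ['N588E', 'A890E', 'V452W'] -> total ['A890E', 'N588E', 'V452W']
  At Beta: gained ['K650L', 'T542K', 'I313H'] -> total ['A890E', 'I313H', 'K650L', 'N588E', 'T542K', 'V452W']
Mutations(Beta) = ['A890E', 'I313H', 'K650L', 'N588E', 'T542K', 'V452W']
Accumulating mutations along path to Iota:
  At Kappa: gained [] -> total []
  At Iota: gained ['N588E', 'A890E', 'V452W'] -> total ['A890E', 'N588E', 'V452W']
Mutations(Iota) = ['A890E', 'N588E', 'V452W']
Intersection: ['A890E', 'I313H', 'K650L', 'N588E', 'T542K', 'V452W'] ∩ ['A890E', 'N588E', 'V452W'] = ['A890E', 'N588E', 'V452W']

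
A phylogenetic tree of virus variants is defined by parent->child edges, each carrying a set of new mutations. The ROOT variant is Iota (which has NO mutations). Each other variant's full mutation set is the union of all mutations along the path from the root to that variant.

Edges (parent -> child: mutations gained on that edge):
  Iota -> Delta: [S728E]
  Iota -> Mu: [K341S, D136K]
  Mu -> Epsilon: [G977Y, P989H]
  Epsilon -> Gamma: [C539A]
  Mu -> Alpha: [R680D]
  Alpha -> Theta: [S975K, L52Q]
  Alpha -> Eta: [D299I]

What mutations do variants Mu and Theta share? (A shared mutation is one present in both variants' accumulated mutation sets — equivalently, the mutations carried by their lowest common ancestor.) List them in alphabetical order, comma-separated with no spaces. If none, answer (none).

Answer: D136K,K341S

Derivation:
Accumulating mutations along path to Mu:
  At Iota: gained [] -> total []
  At Mu: gained ['K341S', 'D136K'] -> total ['D136K', 'K341S']
Mutations(Mu) = ['D136K', 'K341S']
Accumulating mutations along path to Theta:
  At Iota: gained [] -> total []
  At Mu: gained ['K341S', 'D136K'] -> total ['D136K', 'K341S']
  At Alpha: gained ['R680D'] -> total ['D136K', 'K341S', 'R680D']
  At Theta: gained ['S975K', 'L52Q'] -> total ['D136K', 'K341S', 'L52Q', 'R680D', 'S975K']
Mutations(Theta) = ['D136K', 'K341S', 'L52Q', 'R680D', 'S975K']
Intersection: ['D136K', 'K341S'] ∩ ['D136K', 'K341S', 'L52Q', 'R680D', 'S975K'] = ['D136K', 'K341S']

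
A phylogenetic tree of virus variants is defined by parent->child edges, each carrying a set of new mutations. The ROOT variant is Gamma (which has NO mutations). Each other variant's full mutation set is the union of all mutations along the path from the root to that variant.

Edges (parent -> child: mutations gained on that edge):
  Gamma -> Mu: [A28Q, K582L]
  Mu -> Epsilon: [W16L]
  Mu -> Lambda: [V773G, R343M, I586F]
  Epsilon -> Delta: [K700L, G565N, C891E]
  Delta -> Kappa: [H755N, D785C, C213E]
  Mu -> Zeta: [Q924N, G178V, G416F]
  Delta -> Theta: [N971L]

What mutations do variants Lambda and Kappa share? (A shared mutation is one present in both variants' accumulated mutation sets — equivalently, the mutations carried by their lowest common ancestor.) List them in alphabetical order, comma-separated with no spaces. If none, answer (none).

Accumulating mutations along path to Lambda:
  At Gamma: gained [] -> total []
  At Mu: gained ['A28Q', 'K582L'] -> total ['A28Q', 'K582L']
  At Lambda: gained ['V773G', 'R343M', 'I586F'] -> total ['A28Q', 'I586F', 'K582L', 'R343M', 'V773G']
Mutations(Lambda) = ['A28Q', 'I586F', 'K582L', 'R343M', 'V773G']
Accumulating mutations along path to Kappa:
  At Gamma: gained [] -> total []
  At Mu: gained ['A28Q', 'K582L'] -> total ['A28Q', 'K582L']
  At Epsilon: gained ['W16L'] -> total ['A28Q', 'K582L', 'W16L']
  At Delta: gained ['K700L', 'G565N', 'C891E'] -> total ['A28Q', 'C891E', 'G565N', 'K582L', 'K700L', 'W16L']
  At Kappa: gained ['H755N', 'D785C', 'C213E'] -> total ['A28Q', 'C213E', 'C891E', 'D785C', 'G565N', 'H755N', 'K582L', 'K700L', 'W16L']
Mutations(Kappa) = ['A28Q', 'C213E', 'C891E', 'D785C', 'G565N', 'H755N', 'K582L', 'K700L', 'W16L']
Intersection: ['A28Q', 'I586F', 'K582L', 'R343M', 'V773G'] ∩ ['A28Q', 'C213E', 'C891E', 'D785C', 'G565N', 'H755N', 'K582L', 'K700L', 'W16L'] = ['A28Q', 'K582L']

Answer: A28Q,K582L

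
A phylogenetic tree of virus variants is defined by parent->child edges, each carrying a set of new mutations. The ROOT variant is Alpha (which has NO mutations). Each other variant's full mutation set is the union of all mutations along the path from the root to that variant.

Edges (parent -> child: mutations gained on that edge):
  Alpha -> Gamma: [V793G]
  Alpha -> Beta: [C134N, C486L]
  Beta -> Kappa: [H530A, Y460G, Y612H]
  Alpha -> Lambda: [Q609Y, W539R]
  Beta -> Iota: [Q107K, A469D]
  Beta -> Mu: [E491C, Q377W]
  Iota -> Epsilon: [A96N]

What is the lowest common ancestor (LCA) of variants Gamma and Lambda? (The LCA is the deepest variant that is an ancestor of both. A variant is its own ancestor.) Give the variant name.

Answer: Alpha

Derivation:
Path from root to Gamma: Alpha -> Gamma
  ancestors of Gamma: {Alpha, Gamma}
Path from root to Lambda: Alpha -> Lambda
  ancestors of Lambda: {Alpha, Lambda}
Common ancestors: {Alpha}
Walk up from Lambda: Lambda (not in ancestors of Gamma), Alpha (in ancestors of Gamma)
Deepest common ancestor (LCA) = Alpha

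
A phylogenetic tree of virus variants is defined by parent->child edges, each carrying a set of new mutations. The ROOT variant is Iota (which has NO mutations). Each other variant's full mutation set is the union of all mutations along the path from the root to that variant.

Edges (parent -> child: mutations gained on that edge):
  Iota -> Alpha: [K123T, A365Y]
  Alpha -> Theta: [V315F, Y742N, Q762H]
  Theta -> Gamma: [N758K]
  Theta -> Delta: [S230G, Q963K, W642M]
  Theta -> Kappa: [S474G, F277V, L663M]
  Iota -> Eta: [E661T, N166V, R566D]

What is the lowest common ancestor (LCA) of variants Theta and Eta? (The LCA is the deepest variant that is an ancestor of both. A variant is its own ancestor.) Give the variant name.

Answer: Iota

Derivation:
Path from root to Theta: Iota -> Alpha -> Theta
  ancestors of Theta: {Iota, Alpha, Theta}
Path from root to Eta: Iota -> Eta
  ancestors of Eta: {Iota, Eta}
Common ancestors: {Iota}
Walk up from Eta: Eta (not in ancestors of Theta), Iota (in ancestors of Theta)
Deepest common ancestor (LCA) = Iota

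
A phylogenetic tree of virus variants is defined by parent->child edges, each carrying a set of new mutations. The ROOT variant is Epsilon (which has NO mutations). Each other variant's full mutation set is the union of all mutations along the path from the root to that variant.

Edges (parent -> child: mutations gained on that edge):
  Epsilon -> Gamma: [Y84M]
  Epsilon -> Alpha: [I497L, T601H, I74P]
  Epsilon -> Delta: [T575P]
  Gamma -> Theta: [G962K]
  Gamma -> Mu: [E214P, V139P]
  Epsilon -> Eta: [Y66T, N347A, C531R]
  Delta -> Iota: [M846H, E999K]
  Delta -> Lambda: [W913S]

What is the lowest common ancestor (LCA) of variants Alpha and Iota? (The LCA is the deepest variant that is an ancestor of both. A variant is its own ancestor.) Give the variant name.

Path from root to Alpha: Epsilon -> Alpha
  ancestors of Alpha: {Epsilon, Alpha}
Path from root to Iota: Epsilon -> Delta -> Iota
  ancestors of Iota: {Epsilon, Delta, Iota}
Common ancestors: {Epsilon}
Walk up from Iota: Iota (not in ancestors of Alpha), Delta (not in ancestors of Alpha), Epsilon (in ancestors of Alpha)
Deepest common ancestor (LCA) = Epsilon

Answer: Epsilon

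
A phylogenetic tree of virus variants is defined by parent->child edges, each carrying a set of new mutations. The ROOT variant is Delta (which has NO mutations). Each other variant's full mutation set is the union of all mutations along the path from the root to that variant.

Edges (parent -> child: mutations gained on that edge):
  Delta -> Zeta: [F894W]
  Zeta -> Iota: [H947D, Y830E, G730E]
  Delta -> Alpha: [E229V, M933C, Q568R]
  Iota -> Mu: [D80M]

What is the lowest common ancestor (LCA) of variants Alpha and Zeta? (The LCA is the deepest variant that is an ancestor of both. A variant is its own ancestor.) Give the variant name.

Path from root to Alpha: Delta -> Alpha
  ancestors of Alpha: {Delta, Alpha}
Path from root to Zeta: Delta -> Zeta
  ancestors of Zeta: {Delta, Zeta}
Common ancestors: {Delta}
Walk up from Zeta: Zeta (not in ancestors of Alpha), Delta (in ancestors of Alpha)
Deepest common ancestor (LCA) = Delta

Answer: Delta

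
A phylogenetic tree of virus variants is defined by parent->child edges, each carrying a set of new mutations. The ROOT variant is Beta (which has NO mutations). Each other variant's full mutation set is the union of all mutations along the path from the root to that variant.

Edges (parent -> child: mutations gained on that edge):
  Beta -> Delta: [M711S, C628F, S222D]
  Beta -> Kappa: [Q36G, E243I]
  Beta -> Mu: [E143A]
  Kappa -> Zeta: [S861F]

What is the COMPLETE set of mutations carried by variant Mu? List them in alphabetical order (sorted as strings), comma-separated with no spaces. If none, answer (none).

At Beta: gained [] -> total []
At Mu: gained ['E143A'] -> total ['E143A']

Answer: E143A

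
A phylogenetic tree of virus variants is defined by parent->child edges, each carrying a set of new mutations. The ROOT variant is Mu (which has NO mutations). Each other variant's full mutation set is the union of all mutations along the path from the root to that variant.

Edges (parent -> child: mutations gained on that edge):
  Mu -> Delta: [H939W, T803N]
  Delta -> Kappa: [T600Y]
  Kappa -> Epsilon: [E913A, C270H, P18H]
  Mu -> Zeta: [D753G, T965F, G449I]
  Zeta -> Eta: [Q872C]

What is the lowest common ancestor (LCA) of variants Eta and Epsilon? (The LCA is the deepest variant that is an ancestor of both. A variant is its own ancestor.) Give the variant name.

Answer: Mu

Derivation:
Path from root to Eta: Mu -> Zeta -> Eta
  ancestors of Eta: {Mu, Zeta, Eta}
Path from root to Epsilon: Mu -> Delta -> Kappa -> Epsilon
  ancestors of Epsilon: {Mu, Delta, Kappa, Epsilon}
Common ancestors: {Mu}
Walk up from Epsilon: Epsilon (not in ancestors of Eta), Kappa (not in ancestors of Eta), Delta (not in ancestors of Eta), Mu (in ancestors of Eta)
Deepest common ancestor (LCA) = Mu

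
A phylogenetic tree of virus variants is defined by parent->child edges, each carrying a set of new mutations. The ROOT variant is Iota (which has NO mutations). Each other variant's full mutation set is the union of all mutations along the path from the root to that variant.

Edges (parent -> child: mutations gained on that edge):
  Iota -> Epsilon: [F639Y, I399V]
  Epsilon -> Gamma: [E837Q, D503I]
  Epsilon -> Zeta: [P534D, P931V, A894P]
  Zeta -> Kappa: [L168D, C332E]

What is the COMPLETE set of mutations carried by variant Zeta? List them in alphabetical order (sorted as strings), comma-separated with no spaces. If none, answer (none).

Answer: A894P,F639Y,I399V,P534D,P931V

Derivation:
At Iota: gained [] -> total []
At Epsilon: gained ['F639Y', 'I399V'] -> total ['F639Y', 'I399V']
At Zeta: gained ['P534D', 'P931V', 'A894P'] -> total ['A894P', 'F639Y', 'I399V', 'P534D', 'P931V']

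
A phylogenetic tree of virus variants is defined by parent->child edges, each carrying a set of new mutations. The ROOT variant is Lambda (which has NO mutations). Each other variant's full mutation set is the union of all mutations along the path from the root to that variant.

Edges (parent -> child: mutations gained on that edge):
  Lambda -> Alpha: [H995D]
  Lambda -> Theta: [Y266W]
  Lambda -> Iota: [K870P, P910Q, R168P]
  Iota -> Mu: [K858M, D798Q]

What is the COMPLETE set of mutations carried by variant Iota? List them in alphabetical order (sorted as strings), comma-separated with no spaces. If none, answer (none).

At Lambda: gained [] -> total []
At Iota: gained ['K870P', 'P910Q', 'R168P'] -> total ['K870P', 'P910Q', 'R168P']

Answer: K870P,P910Q,R168P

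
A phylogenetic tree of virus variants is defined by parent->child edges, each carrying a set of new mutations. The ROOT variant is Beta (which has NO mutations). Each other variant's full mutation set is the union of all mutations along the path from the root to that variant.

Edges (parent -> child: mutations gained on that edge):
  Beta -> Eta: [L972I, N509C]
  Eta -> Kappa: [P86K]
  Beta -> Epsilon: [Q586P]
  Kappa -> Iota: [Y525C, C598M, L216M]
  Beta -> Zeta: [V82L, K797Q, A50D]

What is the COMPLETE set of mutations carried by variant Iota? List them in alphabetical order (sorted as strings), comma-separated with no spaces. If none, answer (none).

Answer: C598M,L216M,L972I,N509C,P86K,Y525C

Derivation:
At Beta: gained [] -> total []
At Eta: gained ['L972I', 'N509C'] -> total ['L972I', 'N509C']
At Kappa: gained ['P86K'] -> total ['L972I', 'N509C', 'P86K']
At Iota: gained ['Y525C', 'C598M', 'L216M'] -> total ['C598M', 'L216M', 'L972I', 'N509C', 'P86K', 'Y525C']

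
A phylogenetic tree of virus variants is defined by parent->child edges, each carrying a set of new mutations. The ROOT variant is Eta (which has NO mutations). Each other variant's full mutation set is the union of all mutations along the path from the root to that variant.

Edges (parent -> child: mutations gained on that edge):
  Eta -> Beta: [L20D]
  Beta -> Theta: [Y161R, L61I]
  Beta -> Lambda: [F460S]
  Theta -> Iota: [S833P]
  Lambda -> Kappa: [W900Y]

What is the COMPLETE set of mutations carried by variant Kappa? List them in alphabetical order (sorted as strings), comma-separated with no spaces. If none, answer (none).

At Eta: gained [] -> total []
At Beta: gained ['L20D'] -> total ['L20D']
At Lambda: gained ['F460S'] -> total ['F460S', 'L20D']
At Kappa: gained ['W900Y'] -> total ['F460S', 'L20D', 'W900Y']

Answer: F460S,L20D,W900Y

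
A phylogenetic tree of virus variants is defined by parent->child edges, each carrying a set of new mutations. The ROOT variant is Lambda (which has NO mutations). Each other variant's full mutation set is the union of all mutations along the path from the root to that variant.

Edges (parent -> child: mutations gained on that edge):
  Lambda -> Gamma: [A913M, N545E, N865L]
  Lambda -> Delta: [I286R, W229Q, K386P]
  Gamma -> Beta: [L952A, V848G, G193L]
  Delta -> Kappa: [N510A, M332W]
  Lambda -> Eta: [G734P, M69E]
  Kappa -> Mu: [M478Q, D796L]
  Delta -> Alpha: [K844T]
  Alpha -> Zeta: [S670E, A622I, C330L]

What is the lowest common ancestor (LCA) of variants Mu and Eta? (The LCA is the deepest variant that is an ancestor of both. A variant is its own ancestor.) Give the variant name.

Answer: Lambda

Derivation:
Path from root to Mu: Lambda -> Delta -> Kappa -> Mu
  ancestors of Mu: {Lambda, Delta, Kappa, Mu}
Path from root to Eta: Lambda -> Eta
  ancestors of Eta: {Lambda, Eta}
Common ancestors: {Lambda}
Walk up from Eta: Eta (not in ancestors of Mu), Lambda (in ancestors of Mu)
Deepest common ancestor (LCA) = Lambda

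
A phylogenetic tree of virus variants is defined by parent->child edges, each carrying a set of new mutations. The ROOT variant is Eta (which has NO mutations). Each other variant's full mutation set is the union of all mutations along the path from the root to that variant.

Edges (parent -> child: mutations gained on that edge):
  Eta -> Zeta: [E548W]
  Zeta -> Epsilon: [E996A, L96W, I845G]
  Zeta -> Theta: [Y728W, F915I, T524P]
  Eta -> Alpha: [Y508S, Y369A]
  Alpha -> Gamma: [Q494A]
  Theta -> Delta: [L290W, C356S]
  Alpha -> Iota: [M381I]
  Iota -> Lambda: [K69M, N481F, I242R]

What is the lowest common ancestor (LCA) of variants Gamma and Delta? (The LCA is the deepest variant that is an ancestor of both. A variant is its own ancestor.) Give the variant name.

Path from root to Gamma: Eta -> Alpha -> Gamma
  ancestors of Gamma: {Eta, Alpha, Gamma}
Path from root to Delta: Eta -> Zeta -> Theta -> Delta
  ancestors of Delta: {Eta, Zeta, Theta, Delta}
Common ancestors: {Eta}
Walk up from Delta: Delta (not in ancestors of Gamma), Theta (not in ancestors of Gamma), Zeta (not in ancestors of Gamma), Eta (in ancestors of Gamma)
Deepest common ancestor (LCA) = Eta

Answer: Eta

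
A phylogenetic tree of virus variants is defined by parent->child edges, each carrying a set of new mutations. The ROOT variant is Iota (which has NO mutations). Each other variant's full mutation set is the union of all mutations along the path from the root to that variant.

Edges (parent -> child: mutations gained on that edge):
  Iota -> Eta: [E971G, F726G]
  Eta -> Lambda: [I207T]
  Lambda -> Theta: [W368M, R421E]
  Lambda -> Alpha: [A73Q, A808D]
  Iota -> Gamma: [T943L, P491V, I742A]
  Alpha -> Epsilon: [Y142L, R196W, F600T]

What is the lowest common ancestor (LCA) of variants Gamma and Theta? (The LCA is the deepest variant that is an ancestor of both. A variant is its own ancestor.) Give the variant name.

Answer: Iota

Derivation:
Path from root to Gamma: Iota -> Gamma
  ancestors of Gamma: {Iota, Gamma}
Path from root to Theta: Iota -> Eta -> Lambda -> Theta
  ancestors of Theta: {Iota, Eta, Lambda, Theta}
Common ancestors: {Iota}
Walk up from Theta: Theta (not in ancestors of Gamma), Lambda (not in ancestors of Gamma), Eta (not in ancestors of Gamma), Iota (in ancestors of Gamma)
Deepest common ancestor (LCA) = Iota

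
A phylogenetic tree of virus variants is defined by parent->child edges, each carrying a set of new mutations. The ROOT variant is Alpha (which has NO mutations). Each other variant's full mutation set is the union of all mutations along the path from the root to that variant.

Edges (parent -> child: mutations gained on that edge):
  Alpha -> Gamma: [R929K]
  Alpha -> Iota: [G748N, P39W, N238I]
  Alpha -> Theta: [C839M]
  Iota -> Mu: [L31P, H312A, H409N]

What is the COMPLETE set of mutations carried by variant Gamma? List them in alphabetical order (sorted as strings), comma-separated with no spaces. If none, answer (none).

Answer: R929K

Derivation:
At Alpha: gained [] -> total []
At Gamma: gained ['R929K'] -> total ['R929K']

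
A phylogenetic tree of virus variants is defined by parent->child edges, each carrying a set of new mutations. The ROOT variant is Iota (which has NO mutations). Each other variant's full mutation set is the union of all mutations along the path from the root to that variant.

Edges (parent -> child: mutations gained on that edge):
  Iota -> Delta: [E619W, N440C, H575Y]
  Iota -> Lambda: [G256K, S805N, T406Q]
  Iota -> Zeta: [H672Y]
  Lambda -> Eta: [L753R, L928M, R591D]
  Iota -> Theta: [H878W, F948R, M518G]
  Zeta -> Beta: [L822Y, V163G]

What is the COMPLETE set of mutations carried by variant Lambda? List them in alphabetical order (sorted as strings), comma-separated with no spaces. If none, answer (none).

At Iota: gained [] -> total []
At Lambda: gained ['G256K', 'S805N', 'T406Q'] -> total ['G256K', 'S805N', 'T406Q']

Answer: G256K,S805N,T406Q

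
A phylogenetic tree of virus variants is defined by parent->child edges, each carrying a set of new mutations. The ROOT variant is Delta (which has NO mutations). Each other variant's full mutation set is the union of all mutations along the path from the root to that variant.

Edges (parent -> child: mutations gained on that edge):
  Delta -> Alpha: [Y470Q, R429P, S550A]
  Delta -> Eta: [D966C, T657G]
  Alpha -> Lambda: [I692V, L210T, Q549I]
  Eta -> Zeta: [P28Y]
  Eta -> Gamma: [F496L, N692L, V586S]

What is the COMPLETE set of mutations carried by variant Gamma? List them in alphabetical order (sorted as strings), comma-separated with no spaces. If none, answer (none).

At Delta: gained [] -> total []
At Eta: gained ['D966C', 'T657G'] -> total ['D966C', 'T657G']
At Gamma: gained ['F496L', 'N692L', 'V586S'] -> total ['D966C', 'F496L', 'N692L', 'T657G', 'V586S']

Answer: D966C,F496L,N692L,T657G,V586S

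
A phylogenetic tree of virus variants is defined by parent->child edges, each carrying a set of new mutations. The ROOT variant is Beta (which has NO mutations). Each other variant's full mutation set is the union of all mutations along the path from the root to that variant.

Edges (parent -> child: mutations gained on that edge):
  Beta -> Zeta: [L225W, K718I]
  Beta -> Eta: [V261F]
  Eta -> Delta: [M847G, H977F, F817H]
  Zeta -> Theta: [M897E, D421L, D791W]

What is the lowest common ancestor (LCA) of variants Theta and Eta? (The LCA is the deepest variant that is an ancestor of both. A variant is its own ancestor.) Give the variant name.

Path from root to Theta: Beta -> Zeta -> Theta
  ancestors of Theta: {Beta, Zeta, Theta}
Path from root to Eta: Beta -> Eta
  ancestors of Eta: {Beta, Eta}
Common ancestors: {Beta}
Walk up from Eta: Eta (not in ancestors of Theta), Beta (in ancestors of Theta)
Deepest common ancestor (LCA) = Beta

Answer: Beta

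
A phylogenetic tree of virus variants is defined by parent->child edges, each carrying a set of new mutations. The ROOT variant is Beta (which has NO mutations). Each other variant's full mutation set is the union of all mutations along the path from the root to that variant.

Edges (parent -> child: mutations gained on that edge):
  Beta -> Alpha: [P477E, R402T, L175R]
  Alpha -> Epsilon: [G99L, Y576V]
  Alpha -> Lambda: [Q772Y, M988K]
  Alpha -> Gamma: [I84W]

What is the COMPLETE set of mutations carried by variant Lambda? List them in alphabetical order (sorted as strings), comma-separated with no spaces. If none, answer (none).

At Beta: gained [] -> total []
At Alpha: gained ['P477E', 'R402T', 'L175R'] -> total ['L175R', 'P477E', 'R402T']
At Lambda: gained ['Q772Y', 'M988K'] -> total ['L175R', 'M988K', 'P477E', 'Q772Y', 'R402T']

Answer: L175R,M988K,P477E,Q772Y,R402T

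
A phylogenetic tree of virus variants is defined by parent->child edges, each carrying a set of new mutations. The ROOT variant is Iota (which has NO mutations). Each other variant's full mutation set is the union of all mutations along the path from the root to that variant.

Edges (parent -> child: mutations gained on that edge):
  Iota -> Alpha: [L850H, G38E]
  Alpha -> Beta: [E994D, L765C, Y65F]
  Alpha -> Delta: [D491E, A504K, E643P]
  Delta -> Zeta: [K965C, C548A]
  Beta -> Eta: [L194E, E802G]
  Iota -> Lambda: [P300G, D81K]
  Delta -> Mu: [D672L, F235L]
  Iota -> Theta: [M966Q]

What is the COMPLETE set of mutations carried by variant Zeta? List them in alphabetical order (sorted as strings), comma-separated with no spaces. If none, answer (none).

Answer: A504K,C548A,D491E,E643P,G38E,K965C,L850H

Derivation:
At Iota: gained [] -> total []
At Alpha: gained ['L850H', 'G38E'] -> total ['G38E', 'L850H']
At Delta: gained ['D491E', 'A504K', 'E643P'] -> total ['A504K', 'D491E', 'E643P', 'G38E', 'L850H']
At Zeta: gained ['K965C', 'C548A'] -> total ['A504K', 'C548A', 'D491E', 'E643P', 'G38E', 'K965C', 'L850H']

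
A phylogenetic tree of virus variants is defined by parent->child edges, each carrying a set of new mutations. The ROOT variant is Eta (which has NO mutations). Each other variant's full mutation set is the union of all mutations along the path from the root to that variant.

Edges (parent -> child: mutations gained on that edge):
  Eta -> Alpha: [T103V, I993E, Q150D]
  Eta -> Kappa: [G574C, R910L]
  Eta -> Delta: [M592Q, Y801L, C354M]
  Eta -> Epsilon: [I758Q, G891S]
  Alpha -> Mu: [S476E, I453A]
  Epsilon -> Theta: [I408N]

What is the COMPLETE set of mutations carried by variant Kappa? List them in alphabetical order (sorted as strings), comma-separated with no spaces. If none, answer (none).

Answer: G574C,R910L

Derivation:
At Eta: gained [] -> total []
At Kappa: gained ['G574C', 'R910L'] -> total ['G574C', 'R910L']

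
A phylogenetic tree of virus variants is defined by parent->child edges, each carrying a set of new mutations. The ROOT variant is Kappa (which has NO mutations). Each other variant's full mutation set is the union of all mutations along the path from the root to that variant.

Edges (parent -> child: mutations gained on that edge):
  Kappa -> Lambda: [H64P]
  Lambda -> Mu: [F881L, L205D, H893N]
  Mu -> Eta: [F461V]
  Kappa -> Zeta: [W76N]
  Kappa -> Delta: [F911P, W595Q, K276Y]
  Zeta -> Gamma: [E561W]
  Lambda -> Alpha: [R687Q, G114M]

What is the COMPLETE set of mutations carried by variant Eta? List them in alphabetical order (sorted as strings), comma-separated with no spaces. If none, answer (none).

Answer: F461V,F881L,H64P,H893N,L205D

Derivation:
At Kappa: gained [] -> total []
At Lambda: gained ['H64P'] -> total ['H64P']
At Mu: gained ['F881L', 'L205D', 'H893N'] -> total ['F881L', 'H64P', 'H893N', 'L205D']
At Eta: gained ['F461V'] -> total ['F461V', 'F881L', 'H64P', 'H893N', 'L205D']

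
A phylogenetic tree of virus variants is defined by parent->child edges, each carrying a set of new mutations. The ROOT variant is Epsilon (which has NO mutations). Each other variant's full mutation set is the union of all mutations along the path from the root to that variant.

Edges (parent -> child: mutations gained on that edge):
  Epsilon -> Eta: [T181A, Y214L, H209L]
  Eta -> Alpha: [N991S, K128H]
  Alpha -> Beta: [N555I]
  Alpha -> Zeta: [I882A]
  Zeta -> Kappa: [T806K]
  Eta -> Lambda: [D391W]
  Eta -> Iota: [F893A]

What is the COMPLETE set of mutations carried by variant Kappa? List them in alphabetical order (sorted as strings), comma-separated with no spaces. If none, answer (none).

Answer: H209L,I882A,K128H,N991S,T181A,T806K,Y214L

Derivation:
At Epsilon: gained [] -> total []
At Eta: gained ['T181A', 'Y214L', 'H209L'] -> total ['H209L', 'T181A', 'Y214L']
At Alpha: gained ['N991S', 'K128H'] -> total ['H209L', 'K128H', 'N991S', 'T181A', 'Y214L']
At Zeta: gained ['I882A'] -> total ['H209L', 'I882A', 'K128H', 'N991S', 'T181A', 'Y214L']
At Kappa: gained ['T806K'] -> total ['H209L', 'I882A', 'K128H', 'N991S', 'T181A', 'T806K', 'Y214L']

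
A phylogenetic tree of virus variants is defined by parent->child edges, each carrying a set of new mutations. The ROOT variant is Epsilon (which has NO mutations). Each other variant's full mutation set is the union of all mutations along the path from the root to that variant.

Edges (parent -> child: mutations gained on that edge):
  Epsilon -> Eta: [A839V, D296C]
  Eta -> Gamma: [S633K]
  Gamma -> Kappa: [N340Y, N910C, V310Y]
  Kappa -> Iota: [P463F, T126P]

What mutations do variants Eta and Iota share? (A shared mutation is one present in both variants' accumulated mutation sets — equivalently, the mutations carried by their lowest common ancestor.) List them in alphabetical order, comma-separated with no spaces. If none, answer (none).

Answer: A839V,D296C

Derivation:
Accumulating mutations along path to Eta:
  At Epsilon: gained [] -> total []
  At Eta: gained ['A839V', 'D296C'] -> total ['A839V', 'D296C']
Mutations(Eta) = ['A839V', 'D296C']
Accumulating mutations along path to Iota:
  At Epsilon: gained [] -> total []
  At Eta: gained ['A839V', 'D296C'] -> total ['A839V', 'D296C']
  At Gamma: gained ['S633K'] -> total ['A839V', 'D296C', 'S633K']
  At Kappa: gained ['N340Y', 'N910C', 'V310Y'] -> total ['A839V', 'D296C', 'N340Y', 'N910C', 'S633K', 'V310Y']
  At Iota: gained ['P463F', 'T126P'] -> total ['A839V', 'D296C', 'N340Y', 'N910C', 'P463F', 'S633K', 'T126P', 'V310Y']
Mutations(Iota) = ['A839V', 'D296C', 'N340Y', 'N910C', 'P463F', 'S633K', 'T126P', 'V310Y']
Intersection: ['A839V', 'D296C'] ∩ ['A839V', 'D296C', 'N340Y', 'N910C', 'P463F', 'S633K', 'T126P', 'V310Y'] = ['A839V', 'D296C']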